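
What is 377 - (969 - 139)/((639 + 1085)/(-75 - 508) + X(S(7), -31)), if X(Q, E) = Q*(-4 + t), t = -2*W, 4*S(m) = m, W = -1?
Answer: 3806213/7529 ≈ 505.54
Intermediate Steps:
S(m) = m/4
t = 2 (t = -2*(-1) = 2)
X(Q, E) = -2*Q (X(Q, E) = Q*(-4 + 2) = Q*(-2) = -2*Q)
377 - (969 - 139)/((639 + 1085)/(-75 - 508) + X(S(7), -31)) = 377 - (969 - 139)/((639 + 1085)/(-75 - 508) - 7/2) = 377 - 830/(1724/(-583) - 2*7/4) = 377 - 830/(1724*(-1/583) - 7/2) = 377 - 830/(-1724/583 - 7/2) = 377 - 830/(-7529/1166) = 377 - 830*(-1166)/7529 = 377 - 1*(-967780/7529) = 377 + 967780/7529 = 3806213/7529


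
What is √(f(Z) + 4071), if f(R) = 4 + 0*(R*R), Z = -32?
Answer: 5*√163 ≈ 63.836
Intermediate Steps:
f(R) = 4 (f(R) = 4 + 0*R² = 4 + 0 = 4)
√(f(Z) + 4071) = √(4 + 4071) = √4075 = 5*√163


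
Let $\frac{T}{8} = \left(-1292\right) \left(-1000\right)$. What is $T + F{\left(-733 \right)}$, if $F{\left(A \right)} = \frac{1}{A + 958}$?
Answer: $\frac{2325600001}{225} \approx 1.0336 \cdot 10^{7}$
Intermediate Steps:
$T = 10336000$ ($T = 8 \left(\left(-1292\right) \left(-1000\right)\right) = 8 \cdot 1292000 = 10336000$)
$F{\left(A \right)} = \frac{1}{958 + A}$
$T + F{\left(-733 \right)} = 10336000 + \frac{1}{958 - 733} = 10336000 + \frac{1}{225} = \frac{2325600001}{225}$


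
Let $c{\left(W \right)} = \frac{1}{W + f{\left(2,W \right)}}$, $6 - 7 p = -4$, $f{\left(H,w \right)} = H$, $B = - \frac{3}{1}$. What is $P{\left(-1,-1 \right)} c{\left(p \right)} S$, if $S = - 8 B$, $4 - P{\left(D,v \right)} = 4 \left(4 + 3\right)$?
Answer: $-168$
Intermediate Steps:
$B = -3$ ($B = \left(-3\right) 1 = -3$)
$P{\left(D,v \right)} = -24$ ($P{\left(D,v \right)} = 4 - 4 \left(4 + 3\right) = 4 - 4 \cdot 7 = 4 - 28 = -24$)
$p = \frac{10}{7}$ ($p = \frac{6}{7} - - \frac{4}{7} = \frac{6}{7} + \frac{4}{7} = \frac{10}{7} \approx 1.4286$)
$c{\left(W \right)} = \frac{1}{2 + W}$ ($c{\left(W \right)} = \frac{1}{W + 2} = \frac{1}{2 + W}$)
$S = 24$ ($S = \left(-8\right) \left(-3\right) = 24$)
$P{\left(-1,-1 \right)} c{\left(p \right)} S = - \frac{24}{2 + \frac{10}{7}} \cdot 24 = - \frac{24}{\frac{24}{7}} \cdot 24 = \left(-24\right) \frac{7}{24} \cdot 24 = \left(-7\right) 24 = -168$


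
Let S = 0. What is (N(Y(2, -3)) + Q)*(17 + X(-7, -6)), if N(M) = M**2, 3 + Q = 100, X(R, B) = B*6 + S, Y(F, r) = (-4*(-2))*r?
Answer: -12787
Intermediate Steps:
Y(F, r) = 8*r
X(R, B) = 6*B (X(R, B) = B*6 + 0 = 6*B + 0 = 6*B)
Q = 97 (Q = -3 + 100 = 97)
(N(Y(2, -3)) + Q)*(17 + X(-7, -6)) = ((8*(-3))**2 + 97)*(17 + 6*(-6)) = ((-24)**2 + 97)*(17 - 36) = (576 + 97)*(-19) = 673*(-19) = -12787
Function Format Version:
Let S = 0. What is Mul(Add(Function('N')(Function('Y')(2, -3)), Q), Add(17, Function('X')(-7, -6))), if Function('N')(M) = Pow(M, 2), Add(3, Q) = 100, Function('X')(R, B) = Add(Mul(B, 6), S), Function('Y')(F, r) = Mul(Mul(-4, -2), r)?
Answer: -12787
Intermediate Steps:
Function('Y')(F, r) = Mul(8, r)
Function('X')(R, B) = Mul(6, B) (Function('X')(R, B) = Add(Mul(B, 6), 0) = Add(Mul(6, B), 0) = Mul(6, B))
Q = 97 (Q = Add(-3, 100) = 97)
Mul(Add(Function('N')(Function('Y')(2, -3)), Q), Add(17, Function('X')(-7, -6))) = Mul(Add(Pow(Mul(8, -3), 2), 97), Add(17, Mul(6, -6))) = Mul(Add(Pow(-24, 2), 97), Add(17, -36)) = Mul(Add(576, 97), -19) = Mul(673, -19) = -12787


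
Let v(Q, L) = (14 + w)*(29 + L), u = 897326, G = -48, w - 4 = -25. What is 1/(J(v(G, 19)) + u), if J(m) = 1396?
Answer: 1/898722 ≈ 1.1127e-6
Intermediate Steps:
w = -21 (w = 4 - 25 = -21)
v(Q, L) = -203 - 7*L (v(Q, L) = (14 - 21)*(29 + L) = -7*(29 + L) = -203 - 7*L)
1/(J(v(G, 19)) + u) = 1/(1396 + 897326) = 1/898722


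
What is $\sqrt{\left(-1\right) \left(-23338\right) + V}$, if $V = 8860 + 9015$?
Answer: $\sqrt{41213} \approx 203.01$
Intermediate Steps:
$V = 17875$
$\sqrt{\left(-1\right) \left(-23338\right) + V} = \sqrt{\left(-1\right) \left(-23338\right) + 17875} = \sqrt{23338 + 17875} = \sqrt{41213}$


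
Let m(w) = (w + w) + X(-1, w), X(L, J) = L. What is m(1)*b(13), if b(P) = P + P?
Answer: 26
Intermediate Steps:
b(P) = 2*P
m(w) = -1 + 2*w (m(w) = (w + w) - 1 = 2*w - 1 = -1 + 2*w)
m(1)*b(13) = (-1 + 2*1)*(2*13) = (-1 + 2)*26 = 1*26 = 26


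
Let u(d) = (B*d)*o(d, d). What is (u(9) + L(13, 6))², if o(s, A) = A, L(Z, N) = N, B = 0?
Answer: 36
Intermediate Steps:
u(d) = 0 (u(d) = (0*d)*d = 0*d = 0)
(u(9) + L(13, 6))² = (0 + 6)² = 6² = 36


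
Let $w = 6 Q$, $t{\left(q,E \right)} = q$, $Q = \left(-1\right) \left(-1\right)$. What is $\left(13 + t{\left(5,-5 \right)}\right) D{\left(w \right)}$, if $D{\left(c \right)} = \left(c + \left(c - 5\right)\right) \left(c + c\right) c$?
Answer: $9072$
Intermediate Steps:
$Q = 1$
$w = 6$ ($w = 6 \cdot 1 = 6$)
$D{\left(c \right)} = 2 c^{2} \left(-5 + 2 c\right)$ ($D{\left(c \right)} = \left(c + \left(-5 + c\right)\right) 2 c c = \left(-5 + 2 c\right) 2 c c = 2 c \left(-5 + 2 c\right) c = 2 c^{2} \left(-5 + 2 c\right)$)
$\left(13 + t{\left(5,-5 \right)}\right) D{\left(w \right)} = \left(13 + 5\right) 6^{2} \left(-10 + 4 \cdot 6\right) = 18 \cdot 36 \left(-10 + 24\right) = 18 \cdot 36 \cdot 14 = 18 \cdot 504 = 9072$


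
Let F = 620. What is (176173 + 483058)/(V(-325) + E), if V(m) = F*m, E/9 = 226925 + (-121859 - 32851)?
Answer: 659231/448435 ≈ 1.4701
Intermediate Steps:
E = 649935 (E = 9*(226925 + (-121859 - 32851)) = 9*(226925 - 154710) = 9*72215 = 649935)
V(m) = 620*m
(176173 + 483058)/(V(-325) + E) = (176173 + 483058)/(620*(-325) + 649935) = 659231/(-201500 + 649935) = 659231/448435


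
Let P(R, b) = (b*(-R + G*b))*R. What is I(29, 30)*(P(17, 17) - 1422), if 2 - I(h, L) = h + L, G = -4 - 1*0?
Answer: 1481259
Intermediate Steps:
G = -4 (G = -4 + 0 = -4)
I(h, L) = 2 - L - h (I(h, L) = 2 - (h + L) = 2 - (L + h) = 2 + (-L - h) = 2 - L - h)
P(R, b) = R*b*(-R - 4*b) (P(R, b) = (b*(-R - 4*b))*R = R*b*(-R - 4*b))
I(29, 30)*(P(17, 17) - 1422) = (2 - 1*30 - 1*29)*(-1*17*17*(17 + 4*17) - 1422) = (2 - 30 - 29)*(-1*17*17*(17 + 68) - 1422) = -57*(-1*17*17*85 - 1422) = -57*(-24565 - 1422) = -57*(-25987) = 1481259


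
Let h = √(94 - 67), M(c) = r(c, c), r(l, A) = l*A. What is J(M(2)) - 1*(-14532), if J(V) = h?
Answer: 14532 + 3*√3 ≈ 14537.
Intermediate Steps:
r(l, A) = A*l
M(c) = c² (M(c) = c*c = c²)
h = 3*√3 (h = √27 = 3*√3 ≈ 5.1962)
J(V) = 3*√3
J(M(2)) - 1*(-14532) = 3*√3 - 1*(-14532) = 3*√3 + 14532 = 14532 + 3*√3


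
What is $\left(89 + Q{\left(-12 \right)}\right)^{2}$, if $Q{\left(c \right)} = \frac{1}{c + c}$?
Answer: $\frac{4558225}{576} \approx 7913.6$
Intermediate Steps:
$Q{\left(c \right)} = \frac{1}{2 c}$
$\left(89 + Q{\left(-12 \right)}\right)^{2} = \left(89 + \frac{1}{2 \left(-12\right)}\right)^{2} = \left(89 + \frac{1}{2} \left(- \frac{1}{12}\right)\right)^{2} = \left(89 - \frac{1}{24}\right)^{2} = \left(\frac{2135}{24}\right)^{2} = \frac{4558225}{576}$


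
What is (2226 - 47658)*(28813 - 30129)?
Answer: 59788512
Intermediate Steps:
(2226 - 47658)*(28813 - 30129) = -45432*(-1316) = 59788512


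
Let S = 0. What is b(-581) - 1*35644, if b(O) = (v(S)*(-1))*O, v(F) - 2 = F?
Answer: -34482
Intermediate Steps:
v(F) = 2 + F
b(O) = -2*O (b(O) = ((2 + 0)*(-1))*O = (2*(-1))*O = -2*O)
b(-581) - 1*35644 = -2*(-581) - 1*35644 = 1162 - 35644 = -34482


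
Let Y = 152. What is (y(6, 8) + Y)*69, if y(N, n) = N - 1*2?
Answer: 10764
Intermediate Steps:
y(N, n) = -2 + N (y(N, n) = N - 2 = -2 + N)
(y(6, 8) + Y)*69 = ((-2 + 6) + 152)*69 = (4 + 152)*69 = 156*69 = 10764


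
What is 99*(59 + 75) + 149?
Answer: 13415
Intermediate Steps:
99*(59 + 75) + 149 = 99*134 + 149 = 13266 + 149 = 13415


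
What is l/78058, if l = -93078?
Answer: -46539/39029 ≈ -1.1924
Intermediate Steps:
l/78058 = -93078/78058 = -93078*1/78058 = -46539/39029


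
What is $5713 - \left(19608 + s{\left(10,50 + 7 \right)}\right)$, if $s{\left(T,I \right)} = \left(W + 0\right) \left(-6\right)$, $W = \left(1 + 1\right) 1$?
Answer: $-13883$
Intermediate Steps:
$W = 2$ ($W = 2 \cdot 1 = 2$)
$s{\left(T,I \right)} = -12$ ($s{\left(T,I \right)} = \left(2 + 0\right) \left(-6\right) = 2 \left(-6\right) = -12$)
$5713 - \left(19608 + s{\left(10,50 + 7 \right)}\right) = 5713 - 19596 = -13883$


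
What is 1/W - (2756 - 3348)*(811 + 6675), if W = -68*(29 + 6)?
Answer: 10547474559/2380 ≈ 4.4317e+6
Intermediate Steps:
W = -2380 (W = -68*35 = -2380)
1/W - (2756 - 3348)*(811 + 6675) = 1/(-2380) - (2756 - 3348)*(811 + 6675) = -1/2380 - (-592)*7486 = -1/2380 - 1*(-4431712) = -1/2380 + 4431712 = 10547474559/2380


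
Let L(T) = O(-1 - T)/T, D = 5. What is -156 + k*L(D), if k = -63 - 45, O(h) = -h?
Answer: -1428/5 ≈ -285.60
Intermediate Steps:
L(T) = (1 + T)/T (L(T) = (-(-1 - T))/T = (1 + T)/T)
k = -108
-156 + k*L(D) = -156 - 108*(1 + 5)/5 = -156 - 108*6/5 = -156 - 648/5 = -1428/5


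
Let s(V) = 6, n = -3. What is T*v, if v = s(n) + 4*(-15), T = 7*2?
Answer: -756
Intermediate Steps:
T = 14
v = -54 (v = 6 + 4*(-15) = 6 - 60 = -54)
T*v = 14*(-54) = -756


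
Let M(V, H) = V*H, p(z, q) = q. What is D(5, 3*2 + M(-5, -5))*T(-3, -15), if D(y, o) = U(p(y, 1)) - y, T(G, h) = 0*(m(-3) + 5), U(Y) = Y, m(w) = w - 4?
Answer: 0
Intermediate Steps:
m(w) = -4 + w
M(V, H) = H*V
T(G, h) = 0 (T(G, h) = 0*((-4 - 3) + 5) = 0*(-7 + 5) = 0*(-2) = 0)
D(y, o) = 1 - y
D(5, 3*2 + M(-5, -5))*T(-3, -15) = (1 - 1*5)*0 = (1 - 5)*0 = -4*0 = 0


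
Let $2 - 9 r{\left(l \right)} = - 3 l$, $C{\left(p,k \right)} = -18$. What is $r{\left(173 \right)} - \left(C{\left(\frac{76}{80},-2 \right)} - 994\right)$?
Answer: $\frac{9629}{9} \approx 1069.9$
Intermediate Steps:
$r{\left(l \right)} = \frac{2}{9} + \frac{l}{3}$ ($r{\left(l \right)} = \frac{2}{9} - \frac{\left(-3\right) l}{9} = \frac{2}{9} + \frac{l}{3}$)
$r{\left(173 \right)} - \left(C{\left(\frac{76}{80},-2 \right)} - 994\right) = \left(\frac{2}{9} + \frac{1}{3} \cdot 173\right) - \left(-18 - 994\right) = \left(\frac{2}{9} + \frac{173}{3}\right) - \left(-18 - 994\right) = \frac{521}{9} - -1012 = \frac{521}{9} + 1012 = \frac{9629}{9}$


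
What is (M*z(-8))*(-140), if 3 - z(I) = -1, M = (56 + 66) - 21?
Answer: -56560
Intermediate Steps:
M = 101 (M = 122 - 21 = 101)
z(I) = 4 (z(I) = 3 - 1*(-1) = 3 + 1 = 4)
(M*z(-8))*(-140) = (101*4)*(-140) = 404*(-140) = -56560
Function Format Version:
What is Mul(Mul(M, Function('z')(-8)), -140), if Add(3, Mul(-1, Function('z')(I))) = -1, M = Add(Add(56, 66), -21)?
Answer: -56560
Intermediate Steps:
M = 101 (M = Add(122, -21) = 101)
Function('z')(I) = 4 (Function('z')(I) = Add(3, Mul(-1, -1)) = Add(3, 1) = 4)
Mul(Mul(M, Function('z')(-8)), -140) = Mul(Mul(101, 4), -140) = Mul(404, -140) = -56560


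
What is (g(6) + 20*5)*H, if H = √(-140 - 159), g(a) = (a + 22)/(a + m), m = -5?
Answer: 128*I*√299 ≈ 2213.3*I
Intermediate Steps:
g(a) = (22 + a)/(-5 + a) (g(a) = (a + 22)/(a - 5) = (22 + a)/(-5 + a))
H = I*√299 (H = √(-299) = I*√299 ≈ 17.292*I)
(g(6) + 20*5)*H = ((22 + 6)/(-5 + 6) + 20*5)*(I*√299) = (28/1 + 100)*(I*√299) = (1*28 + 100)*(I*√299) = (28 + 100)*(I*√299) = 128*(I*√299) = 128*I*√299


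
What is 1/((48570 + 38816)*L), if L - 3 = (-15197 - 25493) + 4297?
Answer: -1/3179976540 ≈ -3.1447e-10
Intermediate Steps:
L = -36390 (L = 3 + ((-15197 - 25493) + 4297) = 3 + (-40690 + 4297) = 3 - 36393 = -36390)
1/((48570 + 38816)*L) = 1/((48570 + 38816)*(-36390)) = -1/36390/87386 = (1/87386)*(-1/36390) = -1/3179976540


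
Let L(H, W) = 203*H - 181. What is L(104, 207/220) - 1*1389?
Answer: 19542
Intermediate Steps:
L(H, W) = -181 + 203*H
L(104, 207/220) - 1*1389 = (-181 + 203*104) - 1*1389 = (-181 + 21112) - 1389 = 20931 - 1389 = 19542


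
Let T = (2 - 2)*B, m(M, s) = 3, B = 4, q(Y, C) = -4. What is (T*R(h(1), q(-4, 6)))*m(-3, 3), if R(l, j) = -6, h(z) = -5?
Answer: 0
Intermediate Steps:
T = 0 (T = (2 - 2)*4 = 0*4 = 0)
(T*R(h(1), q(-4, 6)))*m(-3, 3) = (0*(-6))*3 = 0*3 = 0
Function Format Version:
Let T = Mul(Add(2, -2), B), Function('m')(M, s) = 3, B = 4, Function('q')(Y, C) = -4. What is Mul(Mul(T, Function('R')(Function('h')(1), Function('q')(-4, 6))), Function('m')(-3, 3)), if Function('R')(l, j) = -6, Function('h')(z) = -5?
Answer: 0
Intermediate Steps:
T = 0 (T = Mul(Add(2, -2), 4) = Mul(0, 4) = 0)
Mul(Mul(T, Function('R')(Function('h')(1), Function('q')(-4, 6))), Function('m')(-3, 3)) = Mul(Mul(0, -6), 3) = Mul(0, 3) = 0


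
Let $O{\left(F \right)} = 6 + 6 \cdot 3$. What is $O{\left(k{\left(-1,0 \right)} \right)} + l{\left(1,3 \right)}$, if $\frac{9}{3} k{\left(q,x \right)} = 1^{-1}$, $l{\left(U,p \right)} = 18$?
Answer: $42$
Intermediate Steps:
$k{\left(q,x \right)} = \frac{1}{3}$ ($k{\left(q,x \right)} = \frac{1}{3 \cdot 1} = \frac{1}{3} \cdot 1 = \frac{1}{3}$)
$O{\left(F \right)} = 24$ ($O{\left(F \right)} = 6 + 18 = 24$)
$O{\left(k{\left(-1,0 \right)} \right)} + l{\left(1,3 \right)} = 24 + 18 = 42$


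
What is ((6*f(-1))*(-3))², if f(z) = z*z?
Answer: 324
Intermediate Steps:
f(z) = z²
((6*f(-1))*(-3))² = ((6*(-1)²)*(-3))² = ((6*1)*(-3))² = (6*(-3))² = (-18)² = 324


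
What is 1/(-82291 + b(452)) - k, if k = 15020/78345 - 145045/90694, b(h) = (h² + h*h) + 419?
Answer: 4034321689015/2866169106608 ≈ 1.4076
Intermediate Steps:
b(h) = 419 + 2*h² (b(h) = (h² + h²) + 419 = 2*h² + 419 = 419 + 2*h²)
k = -2000265329/1421084286 (k = 15020*(1/78345) - 145045*1/90694 = 3004/15669 - 145045/90694 = -2000265329/1421084286 ≈ -1.4076)
1/(-82291 + b(452)) - k = 1/(-82291 + (419 + 2*452²)) - 1*(-2000265329/1421084286) = 1/(-82291 + (419 + 2*204304)) + 2000265329/1421084286 = 1/(-82291 + (419 + 408608)) + 2000265329/1421084286 = 1/(-82291 + 409027) + 2000265329/1421084286 = 1/326736 + 2000265329/1421084286 = 4034321689015/2866169106608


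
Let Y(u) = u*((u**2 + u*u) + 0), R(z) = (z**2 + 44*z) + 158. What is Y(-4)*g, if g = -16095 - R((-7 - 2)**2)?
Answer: 3376384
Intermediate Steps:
R(z) = 158 + z**2 + 44*z
Y(u) = 2*u**3 (Y(u) = u*((u**2 + u**2) + 0) = u*(2*u**2 + 0) = u*(2*u**2) = 2*u**3)
g = -26378 (g = -16095 - (158 + ((-7 - 2)**2)**2 + 44*(-7 - 2)**2) = -16095 - (158 + ((-9)**2)**2 + 44*(-9)**2) = -16095 - (158 + 81**2 + 44*81) = -16095 - (158 + 6561 + 3564) = -16095 - 1*10283 = -16095 - 10283 = -26378)
Y(-4)*g = (2*(-4)**3)*(-26378) = (2*(-64))*(-26378) = -128*(-26378) = 3376384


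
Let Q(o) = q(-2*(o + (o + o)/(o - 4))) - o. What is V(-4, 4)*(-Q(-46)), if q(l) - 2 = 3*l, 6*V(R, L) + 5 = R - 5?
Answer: 18256/25 ≈ 730.24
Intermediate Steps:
V(R, L) = -5/3 + R/6 (V(R, L) = -⅚ + (R - 5)/6 = -⅚ + (-5 + R)/6 = -⅚ + (-⅚ + R/6) = -5/3 + R/6)
q(l) = 2 + 3*l
Q(o) = 2 - 7*o - 12*o/(-4 + o) (Q(o) = (2 + 3*(-2*(o + (o + o)/(o - 4)))) - o = (2 + 3*(-2*(o + (2*o)/(-4 + o)))) - o = (2 + 3*(-2*(o + 2*o/(-4 + o)))) - o = (2 + 3*(-2*o - 4*o/(-4 + o))) - o = (2 + (-6*o - 12*o/(-4 + o))) - o = (2 - 6*o - 12*o/(-4 + o)) - o = 2 - 7*o - 12*o/(-4 + o))
V(-4, 4)*(-Q(-46)) = (-5/3 + (⅙)*(-4))*(-(-8 - 7*(-46)² + 18*(-46))/(-4 - 46)) = (-5/3 - ⅔)*(-(-8 - 7*2116 - 828)/(-50)) = -(-7)*(-(-8 - 14812 - 828)/50)/3 = -(-7)*(-1/50*(-15648))/3 = -(-7)*7824/(3*25) = -7/3*(-7824/25) = 18256/25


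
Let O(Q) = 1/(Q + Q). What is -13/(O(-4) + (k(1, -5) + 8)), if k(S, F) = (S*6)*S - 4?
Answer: -104/79 ≈ -1.3165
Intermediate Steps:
k(S, F) = -4 + 6*S² (k(S, F) = (6*S)*S - 4 = 6*S² - 4 = -4 + 6*S²)
O(Q) = 1/(2*Q)
-13/(O(-4) + (k(1, -5) + 8)) = -13/((½)/(-4) + ((-4 + 6*1²) + 8)) = -13/((½)*(-¼) + ((-4 + 6*1) + 8)) = -13/(-⅛ + ((-4 + 6) + 8)) = -13/(-⅛ + (2 + 8)) = -13/(-⅛ + 10) = -13/(79/8) = (8/79)*(-13) = -104/79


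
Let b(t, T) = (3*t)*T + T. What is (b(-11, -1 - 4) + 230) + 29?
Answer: 419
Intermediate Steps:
b(t, T) = T + 3*T*t (b(t, T) = 3*T*t + T = T + 3*T*t)
(b(-11, -1 - 4) + 230) + 29 = ((-1 - 4)*(1 + 3*(-11)) + 230) + 29 = (-5*(1 - 33) + 230) + 29 = (-5*(-32) + 230) + 29 = (160 + 230) + 29 = 390 + 29 = 419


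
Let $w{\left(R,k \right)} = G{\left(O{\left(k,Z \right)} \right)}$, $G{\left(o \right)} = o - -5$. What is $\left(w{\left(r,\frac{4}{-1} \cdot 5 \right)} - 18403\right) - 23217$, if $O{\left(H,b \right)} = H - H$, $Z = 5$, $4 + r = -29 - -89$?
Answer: $-41615$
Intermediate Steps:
$r = 56$ ($r = -4 - -60 = -4 + \left(-29 + 89\right) = -4 + 60 = 56$)
$O{\left(H,b \right)} = 0$
$G{\left(o \right)} = 5 + o$ ($G{\left(o \right)} = o + 5 = 5 + o$)
$w{\left(R,k \right)} = 5$ ($w{\left(R,k \right)} = 5 + 0 = 5$)
$\left(w{\left(r,\frac{4}{-1} \cdot 5 \right)} - 18403\right) - 23217 = \left(5 - 18403\right) - 23217 = -18398 - 23217 = -41615$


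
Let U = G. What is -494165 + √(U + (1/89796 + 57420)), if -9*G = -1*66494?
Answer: -494165 + √130642384807193/44898 ≈ -4.9391e+5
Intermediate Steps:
G = 66494/9 (G = -(-1)*66494/9 = -⅑*(-66494) = 66494/9 ≈ 7388.2)
U = 66494/9 ≈ 7388.2
-494165 + √(U + (1/89796 + 57420)) = -494165 + √(66494/9 + (1/89796 + 57420)) = -494165 + √(66494/9 + 5156086321/89796) = -494165 + √(17458557371/269388) = -494165 + √130642384807193/44898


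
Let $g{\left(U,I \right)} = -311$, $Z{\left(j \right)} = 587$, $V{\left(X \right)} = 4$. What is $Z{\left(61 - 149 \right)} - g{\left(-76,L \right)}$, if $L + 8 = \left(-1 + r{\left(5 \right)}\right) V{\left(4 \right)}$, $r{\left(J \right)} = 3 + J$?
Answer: $898$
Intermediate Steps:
$L = 20$ ($L = -8 + \left(-1 + \left(3 + 5\right)\right) 4 = -8 + \left(-1 + 8\right) 4 = -8 + 7 \cdot 4 = -8 + 28 = 20$)
$Z{\left(61 - 149 \right)} - g{\left(-76,L \right)} = 587 - -311 = 587 + 311 = 898$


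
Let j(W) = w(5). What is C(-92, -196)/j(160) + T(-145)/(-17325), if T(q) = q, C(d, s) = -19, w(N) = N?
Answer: -13138/3465 ≈ -3.7916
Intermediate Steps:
j(W) = 5
C(-92, -196)/j(160) + T(-145)/(-17325) = -19/5 - 145/(-17325) = -19*⅕ - 145*(-1/17325) = -19/5 + 29/3465 = -13138/3465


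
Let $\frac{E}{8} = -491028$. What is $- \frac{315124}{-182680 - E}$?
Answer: $- \frac{78781}{936386} \approx -0.084133$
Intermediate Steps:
$E = -3928224$ ($E = 8 \left(-491028\right) = -3928224$)
$- \frac{315124}{-182680 - E} = - \frac{315124}{-182680 - -3928224} = - \frac{315124}{-182680 + 3928224} = - \frac{315124}{3745544} = \left(-315124\right) \frac{1}{3745544} = - \frac{78781}{936386}$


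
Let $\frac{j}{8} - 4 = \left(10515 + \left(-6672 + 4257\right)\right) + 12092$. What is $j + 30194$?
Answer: $191762$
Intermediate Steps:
$j = 161568$ ($j = 32 + 8 \left(\left(10515 + \left(-6672 + 4257\right)\right) + 12092\right) = 32 + 8 \left(\left(10515 - 2415\right) + 12092\right) = 32 + 8 \left(8100 + 12092\right) = 32 + 8 \cdot 20192 = 32 + 161536 = 161568$)
$j + 30194 = 161568 + 30194 = 191762$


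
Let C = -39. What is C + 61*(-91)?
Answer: -5590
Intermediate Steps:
C + 61*(-91) = -39 + 61*(-91) = -39 - 5551 = -5590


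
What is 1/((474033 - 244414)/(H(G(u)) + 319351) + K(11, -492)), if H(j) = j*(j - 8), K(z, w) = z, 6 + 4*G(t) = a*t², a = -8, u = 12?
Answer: 1621909/18759475 ≈ 0.086458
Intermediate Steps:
G(t) = -3/2 - 2*t² (G(t) = -3/2 + (-8*t²)/4 = -3/2 - 2*t²)
H(j) = j*(-8 + j)
1/((474033 - 244414)/(H(G(u)) + 319351) + K(11, -492)) = 1/((474033 - 244414)/((-3/2 - 2*12²)*(-8 + (-3/2 - 2*12²)) + 319351) + 11) = 1/(229619/((-3/2 - 2*144)*(-8 + (-3/2 - 2*144)) + 319351) + 11) = 1/(229619/((-3/2 - 288)*(-8 + (-3/2 - 288)) + 319351) + 11) = 1/(229619/(-579*(-8 - 579/2)/2 + 319351) + 11) = 1/(229619/(-579/2*(-595/2) + 319351) + 11) = 1/(229619/(344505/4 + 319351) + 11) = 1/(229619/(1621909/4) + 11) = 1/(229619*(4/1621909) + 11) = 1/(918476/1621909 + 11) = 1/(18759475/1621909) = 1621909/18759475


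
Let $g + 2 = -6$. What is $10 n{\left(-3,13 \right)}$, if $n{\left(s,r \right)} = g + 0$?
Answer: $-80$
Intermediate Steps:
$g = -8$ ($g = -2 - 6 = -8$)
$n{\left(s,r \right)} = -8$ ($n{\left(s,r \right)} = -8 + 0 = -8$)
$10 n{\left(-3,13 \right)} = 10 \left(-8\right) = -80$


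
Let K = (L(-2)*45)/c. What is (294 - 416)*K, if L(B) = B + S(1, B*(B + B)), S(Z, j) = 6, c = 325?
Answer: -4392/65 ≈ -67.569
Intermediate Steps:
L(B) = 6 + B (L(B) = B + 6 = 6 + B)
K = 36/65 (K = ((6 - 2)*45)/325 = (4*45)*(1/325) = 180*(1/325) = 36/65 ≈ 0.55385)
(294 - 416)*K = (294 - 416)*(36/65) = -122*36/65 = -4392/65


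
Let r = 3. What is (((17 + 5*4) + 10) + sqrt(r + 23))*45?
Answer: 2115 + 45*sqrt(26) ≈ 2344.5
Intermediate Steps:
(((17 + 5*4) + 10) + sqrt(r + 23))*45 = (((17 + 5*4) + 10) + sqrt(3 + 23))*45 = (((17 + 20) + 10) + sqrt(26))*45 = ((37 + 10) + sqrt(26))*45 = (47 + sqrt(26))*45 = 2115 + 45*sqrt(26)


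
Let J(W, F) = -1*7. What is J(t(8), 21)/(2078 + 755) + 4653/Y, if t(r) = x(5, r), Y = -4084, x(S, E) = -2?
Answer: -13210537/11569972 ≈ -1.1418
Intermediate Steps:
t(r) = -2
J(W, F) = -7
J(t(8), 21)/(2078 + 755) + 4653/Y = -7/(2078 + 755) + 4653/(-4084) = -7/2833 + 4653*(-1/4084) = -7*1/2833 - 4653/4084 = -7/2833 - 4653/4084 = -13210537/11569972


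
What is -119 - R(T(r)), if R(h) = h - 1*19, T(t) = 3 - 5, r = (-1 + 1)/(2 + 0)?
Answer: -98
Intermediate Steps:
r = 0 (r = 0/2 = 0*(1/2) = 0)
T(t) = -2
R(h) = -19 + h (R(h) = h - 19 = -19 + h)
-119 - R(T(r)) = -119 - (-19 - 2) = -119 - 1*(-21) = -119 + 21 = -98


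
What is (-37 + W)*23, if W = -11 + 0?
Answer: -1104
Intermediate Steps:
W = -11
(-37 + W)*23 = (-37 - 11)*23 = -48*23 = -1104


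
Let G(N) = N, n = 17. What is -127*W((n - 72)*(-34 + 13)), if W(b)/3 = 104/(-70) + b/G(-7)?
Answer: 2220087/35 ≈ 63431.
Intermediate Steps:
W(b) = -156/35 - 3*b/7 (W(b) = 3*(104/(-70) + b/(-7)) = 3*(104*(-1/70) + b*(-⅐)) = 3*(-52/35 - b/7) = -156/35 - 3*b/7)
-127*W((n - 72)*(-34 + 13)) = -127*(-156/35 - 3*(17 - 72)*(-34 + 13)/7) = -127*(-156/35 - (-165)*(-21)/7) = -127*(-156/35 - 3/7*1155) = -127*(-156/35 - 495) = -127*(-17481/35) = 2220087/35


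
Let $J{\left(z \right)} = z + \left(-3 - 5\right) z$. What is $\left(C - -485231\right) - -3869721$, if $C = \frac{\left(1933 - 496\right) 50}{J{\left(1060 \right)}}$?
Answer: $\frac{3231367199}{742} \approx 4.3549 \cdot 10^{6}$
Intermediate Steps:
$J{\left(z \right)} = - 7 z$ ($J{\left(z \right)} = z - 8 z = - 7 z$)
$C = - \frac{7185}{742}$ ($C = \frac{\left(1933 - 496\right) 50}{\left(-7\right) 1060} = \frac{1437 \cdot 50}{-7420} = 71850 \left(- \frac{1}{7420}\right) = - \frac{7185}{742} \approx -9.6833$)
$\left(C - -485231\right) - -3869721 = \left(- \frac{7185}{742} - -485231\right) - -3869721 = \left(- \frac{7185}{742} + 485231\right) + 3869721 = \frac{360034217}{742} + 3869721 = \frac{3231367199}{742}$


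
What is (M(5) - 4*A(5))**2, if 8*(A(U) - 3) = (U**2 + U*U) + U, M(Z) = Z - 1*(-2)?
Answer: 4225/4 ≈ 1056.3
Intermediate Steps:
M(Z) = 2 + Z (M(Z) = Z + 2 = 2 + Z)
A(U) = 3 + U**2/4 + U/8 (A(U) = 3 + ((U**2 + U*U) + U)/8 = 3 + ((U**2 + U**2) + U)/8 = 3 + (2*U**2 + U)/8 = 3 + (U + 2*U**2)/8 = 3 + (U**2/4 + U/8) = 3 + U**2/4 + U/8)
(M(5) - 4*A(5))**2 = ((2 + 5) - 4*(3 + (1/4)*5**2 + (1/8)*5))**2 = (7 - 4*(3 + (1/4)*25 + 5/8))**2 = (7 - 4*(3 + 25/4 + 5/8))**2 = (7 - 4*79/8)**2 = (7 - 79/2)**2 = (-65/2)**2 = 4225/4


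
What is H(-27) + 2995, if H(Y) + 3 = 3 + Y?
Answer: 2968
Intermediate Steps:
H(Y) = Y (H(Y) = -3 + (3 + Y) = Y)
H(-27) + 2995 = -27 + 2995 = 2968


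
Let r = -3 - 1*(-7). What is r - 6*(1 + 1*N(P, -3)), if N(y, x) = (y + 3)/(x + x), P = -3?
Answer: -2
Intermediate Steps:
r = 4 (r = -3 + 7 = 4)
N(y, x) = (3 + y)/(2*x) (N(y, x) = (3 + y)/((2*x)) = (3 + y)*(1/(2*x)) = (3 + y)/(2*x))
r - 6*(1 + 1*N(P, -3)) = 4 - 6*(1 + 1*((1/2)*(3 - 3)/(-3))) = 4 - 6*(1 + 1*((1/2)*(-1/3)*0)) = 4 - 6*(1 + 1*0) = 4 - 6*(1 + 0) = 4 - 6*1 = 4 - 6 = -2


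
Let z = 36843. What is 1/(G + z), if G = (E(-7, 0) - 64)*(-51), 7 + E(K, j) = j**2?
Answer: 1/40464 ≈ 2.4713e-5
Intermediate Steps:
E(K, j) = -7 + j**2
G = 3621 (G = ((-7 + 0**2) - 64)*(-51) = ((-7 + 0) - 64)*(-51) = (-7 - 64)*(-51) = -71*(-51) = 3621)
1/(G + z) = 1/(3621 + 36843) = 1/40464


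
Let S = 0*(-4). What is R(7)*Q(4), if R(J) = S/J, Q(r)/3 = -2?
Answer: 0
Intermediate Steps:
Q(r) = -6 (Q(r) = 3*(-2) = -6)
S = 0
R(J) = 0 (R(J) = 0/J = 0)
R(7)*Q(4) = 0*(-6) = 0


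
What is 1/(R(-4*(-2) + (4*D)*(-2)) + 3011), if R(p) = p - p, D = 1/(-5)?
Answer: 1/3011 ≈ 0.00033212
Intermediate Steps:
D = -1/5 (D = 1*(-1/5) = -1/5 ≈ -0.20000)
R(p) = 0
1/(R(-4*(-2) + (4*D)*(-2)) + 3011) = 1/(0 + 3011) = 1/3011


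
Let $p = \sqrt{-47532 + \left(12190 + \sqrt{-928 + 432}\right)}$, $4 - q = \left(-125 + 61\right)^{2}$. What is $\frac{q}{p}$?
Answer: $- \frac{2046 \sqrt{2}}{\sqrt{-17671 + 2 i \sqrt{31}}} \approx -0.0068582 + 21.767 i$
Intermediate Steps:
$q = -4092$ ($q = 4 - \left(-125 + 61\right)^{2} = 4 - \left(-64\right)^{2} = 4 - 4096 = -4092$)
$p = \sqrt{-35342 + 4 i \sqrt{31}}$ ($p = \sqrt{-47532 + \left(12190 + \sqrt{-496}\right)} = \sqrt{-47532 + \left(12190 + 4 i \sqrt{31}\right)} = \sqrt{-35342 + 4 i \sqrt{31}} \approx 0.0592 + 187.99 i$)
$\frac{q}{p} = - \frac{4092}{\sqrt{-35342 + 4 i \sqrt{31}}}$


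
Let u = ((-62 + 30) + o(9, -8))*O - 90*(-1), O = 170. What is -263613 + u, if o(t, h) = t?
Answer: -267433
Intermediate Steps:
u = -3820 (u = ((-62 + 30) + 9)*170 - 90*(-1) = (-32 + 9)*170 - 15*(-6) = -23*170 + 90 = -3910 + 90 = -3820)
-263613 + u = -263613 - 3820 = -267433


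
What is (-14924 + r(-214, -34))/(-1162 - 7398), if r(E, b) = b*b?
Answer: 1721/1070 ≈ 1.6084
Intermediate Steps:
r(E, b) = b²
(-14924 + r(-214, -34))/(-1162 - 7398) = (-14924 + (-34)²)/(-1162 - 7398) = (-14924 + 1156)/(-8560) = -13768*(-1/8560) = 1721/1070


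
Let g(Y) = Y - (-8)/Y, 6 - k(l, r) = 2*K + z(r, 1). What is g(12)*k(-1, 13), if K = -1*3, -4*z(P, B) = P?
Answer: 1159/6 ≈ 193.17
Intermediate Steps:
z(P, B) = -P/4
K = -3
k(l, r) = 12 + r/4 (k(l, r) = 6 - (2*(-3) - r/4) = 6 - (-6 - r/4) = 6 + (6 + r/4) = 12 + r/4)
g(Y) = Y + 8/Y
g(12)*k(-1, 13) = (12 + 8/12)*(12 + (¼)*13) = (12 + 8*(1/12))*(12 + 13/4) = (12 + ⅔)*(61/4) = (38/3)*(61/4) = 1159/6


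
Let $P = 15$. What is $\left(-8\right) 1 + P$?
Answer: $7$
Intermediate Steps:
$\left(-8\right) 1 + P = \left(-8\right) 1 + 15 = -8 + 15 = 7$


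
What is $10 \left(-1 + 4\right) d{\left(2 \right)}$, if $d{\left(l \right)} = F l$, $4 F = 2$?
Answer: $30$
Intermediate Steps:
$F = \frac{1}{2}$ ($F = \frac{1}{4} \cdot 2 = \frac{1}{2} \approx 0.5$)
$d{\left(l \right)} = \frac{l}{2}$
$10 \left(-1 + 4\right) d{\left(2 \right)} = 10 \left(-1 + 4\right) \frac{1}{2} \cdot 2 = 10 \cdot 3 \cdot 1 = 30 \cdot 1 = 30$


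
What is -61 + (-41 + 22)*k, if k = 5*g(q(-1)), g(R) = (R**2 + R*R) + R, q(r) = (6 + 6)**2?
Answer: -3953581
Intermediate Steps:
q(r) = 144 (q(r) = 12**2 = 144)
g(R) = R + 2*R**2 (g(R) = (R**2 + R**2) + R = 2*R**2 + R = R + 2*R**2)
k = 208080 (k = 5*(144*(1 + 2*144)) = 5*(144*(1 + 288)) = 5*(144*289) = 5*41616 = 208080)
-61 + (-41 + 22)*k = -61 + (-41 + 22)*208080 = -61 - 19*208080 = -61 - 3953520 = -3953581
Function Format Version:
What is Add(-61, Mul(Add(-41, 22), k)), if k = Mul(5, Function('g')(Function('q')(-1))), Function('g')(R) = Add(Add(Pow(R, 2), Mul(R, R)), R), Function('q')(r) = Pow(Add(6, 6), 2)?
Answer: -3953581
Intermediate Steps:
Function('q')(r) = 144 (Function('q')(r) = Pow(12, 2) = 144)
Function('g')(R) = Add(R, Mul(2, Pow(R, 2))) (Function('g')(R) = Add(Add(Pow(R, 2), Pow(R, 2)), R) = Add(Mul(2, Pow(R, 2)), R) = Add(R, Mul(2, Pow(R, 2))))
k = 208080 (k = Mul(5, Mul(144, Add(1, Mul(2, 144)))) = Mul(5, Mul(144, Add(1, 288))) = Mul(5, Mul(144, 289)) = Mul(5, 41616) = 208080)
Add(-61, Mul(Add(-41, 22), k)) = Add(-61, Mul(Add(-41, 22), 208080)) = Add(-61, Mul(-19, 208080)) = Add(-61, -3953520) = -3953581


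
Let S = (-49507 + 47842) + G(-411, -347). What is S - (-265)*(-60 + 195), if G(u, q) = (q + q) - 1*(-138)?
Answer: 33554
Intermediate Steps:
G(u, q) = 138 + 2*q (G(u, q) = 2*q + 138 = 138 + 2*q)
S = -2221 (S = (-49507 + 47842) + (138 + 2*(-347)) = -1665 + (138 - 694) = -1665 - 556 = -2221)
S - (-265)*(-60 + 195) = -2221 - (-265)*(-60 + 195) = -2221 - (-265)*135 = -2221 - 1*(-35775) = -2221 + 35775 = 33554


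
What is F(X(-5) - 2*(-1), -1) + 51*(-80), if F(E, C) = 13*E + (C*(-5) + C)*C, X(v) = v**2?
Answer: -3733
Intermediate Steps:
F(E, C) = -4*C**2 + 13*E (F(E, C) = 13*E + (-5*C + C)*C = 13*E + (-4*C)*C = 13*E - 4*C**2 = -4*C**2 + 13*E)
F(X(-5) - 2*(-1), -1) + 51*(-80) = (-4*(-1)**2 + 13*((-5)**2 - 2*(-1))) + 51*(-80) = (-4*1 + 13*(25 + 2)) - 4080 = (-4 + 13*27) - 4080 = (-4 + 351) - 4080 = 347 - 4080 = -3733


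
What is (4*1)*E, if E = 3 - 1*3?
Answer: 0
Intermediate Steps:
E = 0 (E = 3 - 3 = 0)
(4*1)*E = (4*1)*0 = 4*0 = 0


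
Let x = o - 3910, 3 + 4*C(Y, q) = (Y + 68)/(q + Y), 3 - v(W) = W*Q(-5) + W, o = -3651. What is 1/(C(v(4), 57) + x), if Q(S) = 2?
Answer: -192/1451797 ≈ -0.00013225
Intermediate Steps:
v(W) = 3 - 3*W (v(W) = 3 - (W*2 + W) = 3 - (2*W + W) = 3 - 3*W)
C(Y, q) = -3/4 + (68 + Y)/(4*(Y + q)) (C(Y, q) = -3/4 + ((Y + 68)/(q + Y))/4 = -3/4 + ((68 + Y)/(Y + q))/4 = -3/4 + (68 + Y)/(4*(Y + q)))
x = -7561 (x = -3651 - 3910 = -7561)
1/(C(v(4), 57) + x) = 1/((17 - 3/4*57 - (3 - 3*4)/2)/((3 - 3*4) + 57) - 7561) = 1/((17 - 171/4 - (3 - 12)/2)/((3 - 12) + 57) - 7561) = 1/((17 - 171/4 - 1/2*(-9))/(-9 + 57) - 7561) = 1/((17 - 171/4 + 9/2)/48 - 7561) = 1/((1/48)*(-85/4) - 7561) = 1/(-85/192 - 7561) = 1/(-1451797/192) = -192/1451797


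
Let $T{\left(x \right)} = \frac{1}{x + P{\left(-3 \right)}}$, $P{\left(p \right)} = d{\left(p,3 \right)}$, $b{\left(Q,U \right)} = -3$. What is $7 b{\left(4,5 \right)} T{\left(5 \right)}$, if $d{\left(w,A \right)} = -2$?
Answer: $-7$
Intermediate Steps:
$P{\left(p \right)} = -2$
$T{\left(x \right)} = \frac{1}{-2 + x}$ ($T{\left(x \right)} = \frac{1}{x - 2} = \frac{1}{-2 + x}$)
$7 b{\left(4,5 \right)} T{\left(5 \right)} = \frac{7 \left(-3\right)}{-2 + 5} = - \frac{21}{3} = \left(-21\right) \frac{1}{3} = -7$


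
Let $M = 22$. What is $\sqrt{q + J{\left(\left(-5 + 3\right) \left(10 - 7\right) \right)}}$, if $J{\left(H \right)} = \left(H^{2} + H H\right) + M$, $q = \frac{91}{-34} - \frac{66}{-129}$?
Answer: $\frac{\sqrt{196292506}}{1462} \approx 9.5831$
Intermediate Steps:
$q = - \frac{3165}{1462}$ ($q = 91 \left(- \frac{1}{34}\right) - - \frac{22}{43} = - \frac{91}{34} + \frac{22}{43} = - \frac{3165}{1462} \approx -2.1648$)
$J{\left(H \right)} = 22 + 2 H^{2}$ ($J{\left(H \right)} = \left(H^{2} + H H\right) + 22 = \left(H^{2} + H^{2}\right) + 22 = 2 H^{2} + 22 = 22 + 2 H^{2}$)
$\sqrt{q + J{\left(\left(-5 + 3\right) \left(10 - 7\right) \right)}} = \sqrt{- \frac{3165}{1462} + \left(22 + 2 \left(\left(-5 + 3\right) \left(10 - 7\right)\right)^{2}\right)} = \sqrt{- \frac{3165}{1462} + \left(22 + 2 \left(\left(-2\right) 3\right)^{2}\right)} = \sqrt{- \frac{3165}{1462} + \left(22 + 2 \left(-6\right)^{2}\right)} = \sqrt{- \frac{3165}{1462} + \left(22 + 2 \cdot 36\right)} = \sqrt{- \frac{3165}{1462} + \left(22 + 72\right)} = \sqrt{- \frac{3165}{1462} + 94} = \sqrt{\frac{134263}{1462}} = \frac{\sqrt{196292506}}{1462}$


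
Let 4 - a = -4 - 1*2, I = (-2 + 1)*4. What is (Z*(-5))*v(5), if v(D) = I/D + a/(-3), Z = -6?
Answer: -124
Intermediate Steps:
I = -4 (I = -1*4 = -4)
a = 10 (a = 4 - (-4 - 1*2) = 4 - (-4 - 2) = 4 - 1*(-6) = 4 + 6 = 10)
v(D) = -10/3 - 4/D (v(D) = -4/D + 10/(-3) = -4/D + 10*(-⅓) = -4/D - 10/3 = -10/3 - 4/D)
(Z*(-5))*v(5) = (-6*(-5))*(-10/3 - 4/5) = 30*(-10/3 - 4*⅕) = 30*(-10/3 - ⅘) = 30*(-62/15) = -124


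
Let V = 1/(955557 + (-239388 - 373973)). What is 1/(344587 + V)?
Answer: 342196/117916293053 ≈ 2.9020e-6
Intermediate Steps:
V = 1/342196 (V = 1/(955557 - 613361) = 1/342196 ≈ 2.9223e-6)
1/(344587 + V) = 1/(344587 + 1/342196) = 1/(117916293053/342196) = 342196/117916293053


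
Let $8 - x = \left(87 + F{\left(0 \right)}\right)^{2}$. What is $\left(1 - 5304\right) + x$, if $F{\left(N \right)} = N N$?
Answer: $-12864$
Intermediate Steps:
$F{\left(N \right)} = N^{2}$
$x = -7561$ ($x = 8 - \left(87 + 0^{2}\right)^{2} = 8 - \left(87 + 0\right)^{2} = 8 - 87^{2} = 8 - 7569 = -7561$)
$\left(1 - 5304\right) + x = \left(1 - 5304\right) - 7561 = -5303 - 7561 = -12864$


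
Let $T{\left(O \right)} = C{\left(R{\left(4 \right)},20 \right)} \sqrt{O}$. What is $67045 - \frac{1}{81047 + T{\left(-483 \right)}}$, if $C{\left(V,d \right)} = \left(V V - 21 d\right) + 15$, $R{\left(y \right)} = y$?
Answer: $\frac{445293061494293}{6641704252} - \frac{389 i \sqrt{483}}{6641704252} \approx 67045.0 - 1.2872 \cdot 10^{-6} i$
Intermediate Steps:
$C{\left(V,d \right)} = 15 + V^{2} - 21 d$ ($C{\left(V,d \right)} = \left(V^{2} - 21 d\right) + 15 = 15 + V^{2} - 21 d$)
$T{\left(O \right)} = - 389 \sqrt{O}$ ($T{\left(O \right)} = \left(15 + 4^{2} - 420\right) \sqrt{O} = \left(15 + 16 - 420\right) \sqrt{O} = - 389 \sqrt{O}$)
$67045 - \frac{1}{81047 + T{\left(-483 \right)}} = 67045 - \frac{1}{81047 - 389 \sqrt{-483}} = 67045 - \frac{1}{81047 - 389 i \sqrt{483}}$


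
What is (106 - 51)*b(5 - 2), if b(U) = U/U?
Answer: 55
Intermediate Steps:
b(U) = 1
(106 - 51)*b(5 - 2) = (106 - 51)*1 = 55*1 = 55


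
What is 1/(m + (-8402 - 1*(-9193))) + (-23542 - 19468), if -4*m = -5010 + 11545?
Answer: -144986714/3371 ≈ -43010.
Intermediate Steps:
m = -6535/4 (m = -(-5010 + 11545)/4 = -1/4*6535 = -6535/4 ≈ -1633.8)
1/(m + (-8402 - 1*(-9193))) + (-23542 - 19468) = 1/(-6535/4 + (-8402 - 1*(-9193))) + (-23542 - 19468) = 1/(-6535/4 + (-8402 + 9193)) - 43010 = 1/(-6535/4 + 791) - 43010 = 1/(-3371/4) - 43010 = -4/3371 - 43010 = -144986714/3371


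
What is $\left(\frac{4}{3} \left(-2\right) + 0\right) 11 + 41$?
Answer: $\frac{35}{3} \approx 11.667$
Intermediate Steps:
$\left(\frac{4}{3} \left(-2\right) + 0\right) 11 + 41 = \left(- \frac{8}{3} + 0\right) 11 + 41 = \left(- \frac{8}{3}\right) 11 + 41 = - \frac{88}{3} + 41 = \frac{35}{3}$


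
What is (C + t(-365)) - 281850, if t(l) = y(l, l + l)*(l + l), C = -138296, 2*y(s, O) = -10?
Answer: -416496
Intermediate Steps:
y(s, O) = -5 (y(s, O) = (1/2)*(-10) = -5)
t(l) = -10*l (t(l) = -5*(l + l) = -10*l)
(C + t(-365)) - 281850 = (-138296 - 10*(-365)) - 281850 = (-138296 + 3650) - 281850 = -134646 - 281850 = -416496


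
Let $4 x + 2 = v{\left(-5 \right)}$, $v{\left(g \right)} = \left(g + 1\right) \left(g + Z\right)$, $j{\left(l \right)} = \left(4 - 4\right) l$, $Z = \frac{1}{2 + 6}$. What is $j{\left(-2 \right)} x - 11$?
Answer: $-11$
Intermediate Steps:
$Z = \frac{1}{8} \approx 0.125$
$j{\left(l \right)} = 0$ ($j{\left(l \right)} = 0 l = 0$)
$v{\left(g \right)} = \left(1 + g\right) \left(\frac{1}{8} + g\right)$ ($v{\left(g \right)} = \left(g + 1\right) \left(g + \frac{1}{8}\right) = \left(1 + g\right) \left(\frac{1}{8} + g\right)$)
$x = \frac{35}{8}$ ($x = - \frac{1}{2} + \frac{\frac{1}{8} + \left(-5\right)^{2} + \frac{9}{8} \left(-5\right)}{4} = - \frac{1}{2} + \frac{\frac{1}{8} + 25 - \frac{45}{8}}{4} = - \frac{1}{2} + \frac{1}{4} \cdot \frac{39}{2} = - \frac{1}{2} + \frac{39}{8} = \frac{35}{8} \approx 4.375$)
$j{\left(-2 \right)} x - 11 = 0 \cdot \frac{35}{8} - 11 = 0 - 11 = -11$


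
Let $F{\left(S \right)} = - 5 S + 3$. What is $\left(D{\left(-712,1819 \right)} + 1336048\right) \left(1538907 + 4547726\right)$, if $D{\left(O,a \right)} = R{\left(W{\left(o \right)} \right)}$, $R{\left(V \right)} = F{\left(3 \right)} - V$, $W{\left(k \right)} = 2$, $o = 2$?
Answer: $8131948633522$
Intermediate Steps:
$F{\left(S \right)} = 3 - 5 S$
$R{\left(V \right)} = -12 - V$ ($R{\left(V \right)} = \left(3 - 15\right) - V = -12 - V$)
$D{\left(O,a \right)} = -14$ ($D{\left(O,a \right)} = -12 - 2 = -14$)
$\left(D{\left(-712,1819 \right)} + 1336048\right) \left(1538907 + 4547726\right) = \left(-14 + 1336048\right) \left(1538907 + 4547726\right) = 1336034 \cdot 6086633 = 8131948633522$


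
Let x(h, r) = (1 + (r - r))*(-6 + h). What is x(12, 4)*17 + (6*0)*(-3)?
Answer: 102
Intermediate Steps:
x(h, r) = -6 + h (x(h, r) = (1 + 0)*(-6 + h) = 1*(-6 + h) = -6 + h)
x(12, 4)*17 + (6*0)*(-3) = (-6 + 12)*17 + (6*0)*(-3) = 6*17 + 0*(-3) = 102 + 0 = 102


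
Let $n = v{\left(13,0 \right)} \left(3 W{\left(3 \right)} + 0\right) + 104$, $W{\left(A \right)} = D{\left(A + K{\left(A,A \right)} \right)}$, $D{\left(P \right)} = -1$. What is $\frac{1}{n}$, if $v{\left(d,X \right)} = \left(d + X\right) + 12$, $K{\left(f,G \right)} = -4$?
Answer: $\frac{1}{29} \approx 0.034483$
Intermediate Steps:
$v{\left(d,X \right)} = 12 + X + d$ ($v{\left(d,X \right)} = \left(X + d\right) + 12 = 12 + X + d$)
$W{\left(A \right)} = -1$
$n = 29$ ($n = \left(12 + 0 + 13\right) \left(3 \left(-1\right) + 0\right) + 104 = 25 \left(-3 + 0\right) + 104 = 25 \left(-3\right) + 104 = -75 + 104 = 29$)
$\frac{1}{n} = \frac{1}{29}$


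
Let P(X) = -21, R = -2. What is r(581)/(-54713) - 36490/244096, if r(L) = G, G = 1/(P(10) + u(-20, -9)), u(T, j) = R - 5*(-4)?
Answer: -2994594007/20032836672 ≈ -0.14948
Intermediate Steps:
u(T, j) = 18 (u(T, j) = -2 - 5*(-4) = -2 + 20 = 18)
G = -1/3 (G = 1/(-21 + 18) = 1/(-3) = -1/3 ≈ -0.33333)
r(L) = -1/3
r(581)/(-54713) - 36490/244096 = -1/3/(-54713) - 36490/244096 = -1/3*(-1/54713) - 36490*1/244096 = 1/164139 - 18245/122048 = -2994594007/20032836672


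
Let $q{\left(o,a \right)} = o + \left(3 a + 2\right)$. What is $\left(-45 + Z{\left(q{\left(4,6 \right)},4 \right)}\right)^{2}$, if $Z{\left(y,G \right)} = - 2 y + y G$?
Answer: $9$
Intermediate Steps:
$q{\left(o,a \right)} = 2 + o + 3 a$ ($q{\left(o,a \right)} = o + \left(2 + 3 a\right) = 2 + o + 3 a$)
$Z{\left(y,G \right)} = - 2 y + G y$
$\left(-45 + Z{\left(q{\left(4,6 \right)},4 \right)}\right)^{2} = \left(-45 + \left(2 + 4 + 3 \cdot 6\right) \left(-2 + 4\right)\right)^{2} = \left(-45 + \left(2 + 4 + 18\right) 2\right)^{2} = \left(-45 + 24 \cdot 2\right)^{2} = \left(-45 + 48\right)^{2} = 3^{2} = 9$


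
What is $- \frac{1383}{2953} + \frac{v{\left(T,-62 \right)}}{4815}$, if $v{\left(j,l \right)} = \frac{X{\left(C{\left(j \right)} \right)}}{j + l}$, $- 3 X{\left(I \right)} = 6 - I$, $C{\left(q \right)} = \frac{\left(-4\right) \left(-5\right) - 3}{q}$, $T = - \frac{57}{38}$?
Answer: $- \frac{7611095623}{16251968385} \approx -0.46832$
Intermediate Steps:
$T = - \frac{3}{2}$ ($T = \left(-57\right) \frac{1}{38} = - \frac{3}{2} \approx -1.5$)
$C{\left(q \right)} = \frac{17}{q}$ ($C{\left(q \right)} = \frac{20 - 3}{q} = \frac{17}{q}$)
$X{\left(I \right)} = -2 + \frac{I}{3}$ ($X{\left(I \right)} = - \frac{6 - I}{3} = -2 + \frac{I}{3}$)
$v{\left(j,l \right)} = \frac{-2 + \frac{17}{3 j}}{j + l}$ ($v{\left(j,l \right)} = \frac{-2 + \frac{17 \frac{1}{j}}{3}}{j + l} = \frac{-2 + \frac{17}{3 j}}{j + l}$)
$- \frac{1383}{2953} + \frac{v{\left(T,-62 \right)}}{4815} = - \frac{1383}{2953} + \frac{\frac{1}{3} \frac{1}{- \frac{3}{2}} \frac{1}{- \frac{3}{2} - 62} \left(17 - -9\right)}{4815} = \left(-1383\right) \frac{1}{2953} + \frac{1}{3} \left(- \frac{2}{3}\right) \frac{1}{- \frac{127}{2}} \left(17 + 9\right) \frac{1}{4815} = - \frac{1383}{2953} + \frac{1}{3} \left(- \frac{2}{3}\right) \left(- \frac{2}{127}\right) 26 \cdot \frac{1}{4815} = - \frac{1383}{2953} + \frac{104}{1143} \cdot \frac{1}{4815} = - \frac{1383}{2953} + \frac{104}{5503545} = - \frac{7611095623}{16251968385}$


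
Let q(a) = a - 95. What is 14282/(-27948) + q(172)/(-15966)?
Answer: -9590767/18592407 ≈ -0.51584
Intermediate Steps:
q(a) = -95 + a
14282/(-27948) + q(172)/(-15966) = 14282/(-27948) + (-95 + 172)/(-15966) = 14282*(-1/27948) + 77*(-1/15966) = -7141/13974 - 77/15966 = -9590767/18592407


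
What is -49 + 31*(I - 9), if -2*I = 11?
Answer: -997/2 ≈ -498.50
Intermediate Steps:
I = -11/2 (I = -½*11 = -11/2 ≈ -5.5000)
-49 + 31*(I - 9) = -49 + 31*(-11/2 - 9) = -49 + 31*(-29/2) = -49 - 899/2 = -997/2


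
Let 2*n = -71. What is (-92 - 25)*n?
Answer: 8307/2 ≈ 4153.5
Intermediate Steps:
n = -71/2 (n = (½)*(-71) = -71/2 ≈ -35.500)
(-92 - 25)*n = (-92 - 25)*(-71/2) = -117*(-71/2) = 8307/2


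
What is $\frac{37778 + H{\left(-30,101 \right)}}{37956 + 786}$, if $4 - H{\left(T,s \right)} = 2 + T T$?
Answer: $\frac{18440}{19371} \approx 0.95194$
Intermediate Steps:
$H{\left(T,s \right)} = 2 - T^{2}$ ($H{\left(T,s \right)} = 4 - \left(2 + T T\right) = 4 - \left(2 + T^{2}\right) = 2 - T^{2}$)
$\frac{37778 + H{\left(-30,101 \right)}}{37956 + 786} = \frac{37778 + \left(2 - \left(-30\right)^{2}\right)}{37956 + 786} = \frac{37778 + \left(2 - 900\right)}{38742} = \left(37778 + \left(2 - 900\right)\right) \frac{1}{38742} = \left(37778 - 898\right) \frac{1}{38742} = 36880 \cdot \frac{1}{38742} = \frac{18440}{19371}$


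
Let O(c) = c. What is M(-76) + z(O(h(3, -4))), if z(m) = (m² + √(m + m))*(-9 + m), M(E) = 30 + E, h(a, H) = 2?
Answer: -88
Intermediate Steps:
z(m) = (-9 + m)*(m² + √2*√m) (z(m) = (m² + √(2*m))*(-9 + m) = (m² + √2*√m)*(-9 + m) = (-9 + m)*(m² + √2*√m))
M(-76) + z(O(h(3, -4))) = (30 - 76) + (2³ - 9*2² + √2*2^(3/2) - 9*√2*√2) = -46 + (8 - 9*4 + √2*(2*√2) - 18) = -46 + (8 - 36 + 4 - 18) = -46 - 42 = -88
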